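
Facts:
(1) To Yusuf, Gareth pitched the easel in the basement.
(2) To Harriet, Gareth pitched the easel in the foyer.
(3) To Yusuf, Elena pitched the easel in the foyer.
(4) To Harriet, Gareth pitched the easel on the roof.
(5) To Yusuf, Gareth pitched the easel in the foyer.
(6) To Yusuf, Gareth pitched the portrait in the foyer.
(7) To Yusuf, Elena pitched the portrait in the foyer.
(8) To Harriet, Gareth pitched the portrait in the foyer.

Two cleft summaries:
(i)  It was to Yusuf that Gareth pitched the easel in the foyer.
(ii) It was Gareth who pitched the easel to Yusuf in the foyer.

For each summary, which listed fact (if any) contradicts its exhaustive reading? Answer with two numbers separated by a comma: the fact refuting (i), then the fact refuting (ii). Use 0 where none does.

(i): focus "Yusuf". Looking for same agent, thing, setting (Gareth / the easel / in the foyer) with some other recipient — fact (2) has Harriet there. Refuted.
(ii): focus "Gareth". Looking for same thing, recipient, setting (the easel / Yusuf / in the foyer) with some other agent — fact (3) has Elena there. Refuted.

2, 3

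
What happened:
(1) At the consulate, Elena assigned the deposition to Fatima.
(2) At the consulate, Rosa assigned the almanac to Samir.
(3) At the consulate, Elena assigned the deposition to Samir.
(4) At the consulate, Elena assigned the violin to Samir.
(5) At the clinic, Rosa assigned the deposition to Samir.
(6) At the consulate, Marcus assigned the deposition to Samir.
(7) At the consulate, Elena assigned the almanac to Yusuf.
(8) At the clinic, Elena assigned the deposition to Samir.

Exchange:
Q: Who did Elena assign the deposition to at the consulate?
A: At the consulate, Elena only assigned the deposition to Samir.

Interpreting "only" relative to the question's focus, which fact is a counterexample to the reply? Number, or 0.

Answering "Who did ... to ...?" puts focus on the recipient — here, "Samir".
"Only" then excludes alternative recipients while the background — agent = Elena, thing = the deposition, setting = at the consulate — is held fixed.
Fact (1) keeps agent = Elena, thing = the deposition, setting = at the consulate but has recipient = Fatima; that refutes the reply.
(Fact (4) would refute a reading with focus on the thing — but that is not what the question asks.)

1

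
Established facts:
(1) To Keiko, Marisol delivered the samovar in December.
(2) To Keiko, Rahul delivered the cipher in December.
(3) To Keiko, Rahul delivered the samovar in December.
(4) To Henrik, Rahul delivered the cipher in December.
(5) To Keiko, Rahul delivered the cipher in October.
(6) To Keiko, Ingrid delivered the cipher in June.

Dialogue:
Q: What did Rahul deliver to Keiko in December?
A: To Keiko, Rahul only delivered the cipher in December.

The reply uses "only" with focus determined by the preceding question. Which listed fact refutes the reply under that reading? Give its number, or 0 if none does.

Answering "What did ...?" puts focus on the thing — here, "the cipher".
"Only" then excludes alternative things while the background — agent = Rahul, recipient = Keiko, setting = in December — is held fixed.
Fact (3) shares the background with a different thing (the samovar) — counterexample.
(Fact (5) would refute a reading with focus on the setting — but that is not what the question asks.)

3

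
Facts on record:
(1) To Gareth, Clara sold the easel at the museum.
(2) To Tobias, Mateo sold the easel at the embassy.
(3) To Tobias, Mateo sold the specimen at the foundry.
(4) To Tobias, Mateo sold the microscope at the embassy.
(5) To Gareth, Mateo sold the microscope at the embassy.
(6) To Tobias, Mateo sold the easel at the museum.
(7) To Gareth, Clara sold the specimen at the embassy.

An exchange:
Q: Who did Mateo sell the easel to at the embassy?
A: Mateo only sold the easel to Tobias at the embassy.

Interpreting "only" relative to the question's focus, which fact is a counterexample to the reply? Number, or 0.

0

Answering "Who did ... to ...?" puts focus on the recipient — here, "Tobias".
"Only" then excludes alternative recipients while the background — agent = Mateo, thing = the easel, setting = at the embassy — is held fixed.
No listed fact shares that background with another recipient. Nothing contradicts the reply.
(Fact (6) would refute a reading with focus on the setting — but that is not what the question asks.)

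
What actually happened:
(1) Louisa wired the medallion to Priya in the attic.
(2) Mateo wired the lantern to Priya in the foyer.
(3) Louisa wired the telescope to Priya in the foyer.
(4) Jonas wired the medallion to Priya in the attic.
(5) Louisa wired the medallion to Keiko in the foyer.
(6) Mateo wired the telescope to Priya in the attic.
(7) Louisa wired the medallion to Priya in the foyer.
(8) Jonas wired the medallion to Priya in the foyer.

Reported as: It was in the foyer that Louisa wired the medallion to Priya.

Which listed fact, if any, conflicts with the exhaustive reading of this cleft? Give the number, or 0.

The cleft puts "in the foyer" in focus and presupposes the open proposition with same agent, thing, recipient (Louisa / the medallion / Priya).
Exhaustivity: in the foyer is the only setting satisfying that background.
Fact (1) shares the background but with setting = in the attic; exhaustivity is violated.

1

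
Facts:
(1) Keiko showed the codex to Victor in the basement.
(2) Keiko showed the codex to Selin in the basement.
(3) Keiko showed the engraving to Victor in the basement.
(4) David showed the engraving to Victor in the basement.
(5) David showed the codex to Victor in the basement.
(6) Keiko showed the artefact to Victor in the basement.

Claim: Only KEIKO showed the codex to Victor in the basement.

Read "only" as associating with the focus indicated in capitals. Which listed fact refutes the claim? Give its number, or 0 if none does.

The capitals mark "Keiko" as focus. So "only" rules out other agents, with the rest (same thing, recipient, setting (the codex / Victor / in the basement)) as background.
Fact (5) matches on same thing, recipient, setting (the codex / Victor / in the basement), but has agent = David instead. That refutes the claim.

5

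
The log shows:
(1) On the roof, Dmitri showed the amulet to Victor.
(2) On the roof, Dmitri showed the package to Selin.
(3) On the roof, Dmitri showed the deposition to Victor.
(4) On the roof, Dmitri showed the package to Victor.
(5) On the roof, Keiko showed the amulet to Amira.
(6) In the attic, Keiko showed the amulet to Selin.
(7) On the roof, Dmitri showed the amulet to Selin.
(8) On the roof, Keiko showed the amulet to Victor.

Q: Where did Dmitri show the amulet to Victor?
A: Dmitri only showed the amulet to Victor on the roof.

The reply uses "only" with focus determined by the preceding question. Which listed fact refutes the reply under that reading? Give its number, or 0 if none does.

Answering "Where did ...?" puts focus on the setting — here, "on the roof".
"Only" then excludes alternative settings while the background — Dmitri as agent and the amulet as thing and Victor as recipient — is held fixed.
No listed fact shares that background with another setting. Nothing contradicts the reply.
(Fact (3) would refute a reading with focus on the thing — but that is not what the question asks.)

0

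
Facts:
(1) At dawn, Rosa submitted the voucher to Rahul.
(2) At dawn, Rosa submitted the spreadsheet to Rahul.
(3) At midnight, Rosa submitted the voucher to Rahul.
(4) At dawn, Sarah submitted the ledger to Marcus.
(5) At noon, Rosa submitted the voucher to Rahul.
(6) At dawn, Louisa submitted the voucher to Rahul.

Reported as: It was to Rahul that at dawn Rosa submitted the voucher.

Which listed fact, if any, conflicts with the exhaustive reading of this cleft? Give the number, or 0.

Focus of the cleft: "Rahul" (the recipient). Presupposed background: agent = Rosa, thing = the voucher, setting = at dawn.
Exhaustivity: Rahul is the only recipient satisfying that background.
No listed fact matches the background with a different recipient. Exhaustivity holds.

0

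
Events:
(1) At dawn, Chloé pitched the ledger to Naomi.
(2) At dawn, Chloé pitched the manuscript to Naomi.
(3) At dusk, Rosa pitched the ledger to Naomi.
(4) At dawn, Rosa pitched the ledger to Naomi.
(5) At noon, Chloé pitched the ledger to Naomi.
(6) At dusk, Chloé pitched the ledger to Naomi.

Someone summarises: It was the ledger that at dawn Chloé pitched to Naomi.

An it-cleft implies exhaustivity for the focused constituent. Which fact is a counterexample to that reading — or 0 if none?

2

The cleft puts "the ledger" in focus and presupposes the open proposition with agent = Chloé, recipient = Naomi, setting = at dawn.
Exhaustivity: the ledger is the only thing satisfying that background.
But fact (2) also has agent = Chloé, recipient = Naomi, setting = at dawn, with thing = the manuscript — so the exhaustive reading fails.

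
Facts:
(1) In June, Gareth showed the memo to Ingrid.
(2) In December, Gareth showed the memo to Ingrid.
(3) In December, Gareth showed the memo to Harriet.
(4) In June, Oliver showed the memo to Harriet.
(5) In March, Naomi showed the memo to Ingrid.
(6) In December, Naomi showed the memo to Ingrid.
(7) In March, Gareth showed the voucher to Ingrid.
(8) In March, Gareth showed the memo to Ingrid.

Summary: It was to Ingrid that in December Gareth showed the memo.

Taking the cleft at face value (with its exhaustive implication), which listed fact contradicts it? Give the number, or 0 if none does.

3

The cleft puts "Ingrid" in focus and presupposes the open proposition with same agent, thing, setting (Gareth / the memo / in December).
Exhaustivity: Ingrid is the only recipient satisfying that background.
Fact (3) shares the background but with recipient = Harriet; exhaustivity is violated.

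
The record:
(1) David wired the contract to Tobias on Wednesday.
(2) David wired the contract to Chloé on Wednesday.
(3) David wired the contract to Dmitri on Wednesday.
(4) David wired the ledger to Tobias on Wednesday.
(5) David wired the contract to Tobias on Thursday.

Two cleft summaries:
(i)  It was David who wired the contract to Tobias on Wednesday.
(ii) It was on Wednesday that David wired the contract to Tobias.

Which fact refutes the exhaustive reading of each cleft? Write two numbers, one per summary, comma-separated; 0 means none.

Summary (i) focuses "David" (the agent); background same thing, recipient, setting (the contract / Tobias / on Wednesday). No fact matches that background with a different agent, so 0.
Summary (ii) focuses "on Wednesday" (the setting); background same agent, thing, recipient (David / the contract / Tobias). Fact (5) matches that background with setting = on Thursday — refutes (ii).

0, 5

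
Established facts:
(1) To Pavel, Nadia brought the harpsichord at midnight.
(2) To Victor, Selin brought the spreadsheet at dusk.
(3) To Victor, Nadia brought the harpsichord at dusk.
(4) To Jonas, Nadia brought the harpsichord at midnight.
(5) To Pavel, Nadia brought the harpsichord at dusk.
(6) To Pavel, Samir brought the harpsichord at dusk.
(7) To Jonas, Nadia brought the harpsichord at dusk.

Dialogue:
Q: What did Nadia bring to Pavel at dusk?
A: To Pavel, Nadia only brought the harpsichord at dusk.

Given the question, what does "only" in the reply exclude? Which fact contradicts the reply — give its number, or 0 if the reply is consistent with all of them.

0

Answering "What did ...?" puts focus on the thing — here, "the harpsichord".
"Only" then excludes alternative things while the background — Nadia as agent and Pavel as recipient and at dusk as setting — is held fixed.
No listed fact shares that background with another thing. Nothing contradicts the reply.
(Fact (1) would refute a reading with focus on the setting — but that is not what the question asks.)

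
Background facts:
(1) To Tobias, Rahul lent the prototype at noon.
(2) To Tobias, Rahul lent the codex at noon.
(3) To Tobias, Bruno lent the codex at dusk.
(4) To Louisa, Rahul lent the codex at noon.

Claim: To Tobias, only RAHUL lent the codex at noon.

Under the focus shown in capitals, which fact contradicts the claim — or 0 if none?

The capitals mark "Rahul" as focus. So "only" rules out other agents, with the rest (thing = the codex, recipient = Tobias, setting = at noon) as background.
No fact matches thing = the codex, recipient = Tobias, setting = at noon with a different agent — every other fact differs on at least one backgrounded slot. So no fact refutes it.

0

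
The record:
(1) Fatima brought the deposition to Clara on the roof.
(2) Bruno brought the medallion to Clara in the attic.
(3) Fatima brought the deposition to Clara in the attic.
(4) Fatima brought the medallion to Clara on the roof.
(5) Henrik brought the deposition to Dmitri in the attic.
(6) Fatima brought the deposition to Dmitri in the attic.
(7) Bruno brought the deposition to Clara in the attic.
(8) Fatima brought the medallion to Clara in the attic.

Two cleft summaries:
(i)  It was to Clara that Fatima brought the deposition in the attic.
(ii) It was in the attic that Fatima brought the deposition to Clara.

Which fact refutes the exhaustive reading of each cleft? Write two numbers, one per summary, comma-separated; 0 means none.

6, 1

(i): focus "Clara". Looking for agent = Fatima, thing = the deposition, setting = in the attic with some other recipient — fact (6) has Dmitri there. Refuted.
(ii): focus "in the attic". Looking for agent = Fatima, thing = the deposition, recipient = Clara with some other setting — fact (1) has on the roof there. Refuted.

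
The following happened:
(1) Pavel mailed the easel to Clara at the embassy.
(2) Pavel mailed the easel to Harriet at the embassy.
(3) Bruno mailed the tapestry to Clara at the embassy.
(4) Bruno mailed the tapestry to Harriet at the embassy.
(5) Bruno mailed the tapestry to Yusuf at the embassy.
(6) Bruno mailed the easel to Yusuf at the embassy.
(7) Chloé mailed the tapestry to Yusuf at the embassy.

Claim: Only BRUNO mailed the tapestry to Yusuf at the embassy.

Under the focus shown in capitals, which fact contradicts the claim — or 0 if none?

7

The capitals mark "Bruno" as focus. So "only" rules out other agents, with the rest (the tapestry as thing and Yusuf as recipient and at the embassy as setting) as background.
Fact (7) matches on the tapestry as thing and Yusuf as recipient and at the embassy as setting, but has agent = Chloé instead. That refutes the claim.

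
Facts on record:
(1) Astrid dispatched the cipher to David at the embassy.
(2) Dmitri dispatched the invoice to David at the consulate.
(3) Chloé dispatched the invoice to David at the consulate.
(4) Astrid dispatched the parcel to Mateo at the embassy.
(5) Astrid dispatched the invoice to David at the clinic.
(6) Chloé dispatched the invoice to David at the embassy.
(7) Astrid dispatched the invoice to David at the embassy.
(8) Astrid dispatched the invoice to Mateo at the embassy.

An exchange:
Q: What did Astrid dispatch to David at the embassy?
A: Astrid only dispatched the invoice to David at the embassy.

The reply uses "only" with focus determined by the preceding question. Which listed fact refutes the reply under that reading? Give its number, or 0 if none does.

The question "What did ...?" targets the thing, so in the reply the focus falls on "the invoice".
"Only" then excludes alternative things while the background — agent = Astrid, recipient = David, setting = at the embassy — is held fixed.
Fact (1) keeps agent = Astrid, recipient = David, setting = at the embassy but has thing = the cipher; that refutes the reply.
(Fact (8) would refute a reading with focus on the recipient — but that is not what the question asks.)

1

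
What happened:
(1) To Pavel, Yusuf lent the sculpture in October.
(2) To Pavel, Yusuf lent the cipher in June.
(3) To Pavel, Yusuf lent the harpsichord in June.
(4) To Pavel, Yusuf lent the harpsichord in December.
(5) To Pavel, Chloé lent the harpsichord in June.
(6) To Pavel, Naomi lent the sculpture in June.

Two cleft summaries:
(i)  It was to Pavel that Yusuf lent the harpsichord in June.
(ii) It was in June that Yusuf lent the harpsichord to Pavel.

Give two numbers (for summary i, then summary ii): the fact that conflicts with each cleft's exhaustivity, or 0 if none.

(i): focus "Pavel". No fact shares agent = Yusuf, thing = the harpsichord, setting = in June with a different recipient. 0.
(ii): focus "in June". Looking for agent = Yusuf, thing = the harpsichord, recipient = Pavel with some other setting — fact (4) has in December there. Refuted.

0, 4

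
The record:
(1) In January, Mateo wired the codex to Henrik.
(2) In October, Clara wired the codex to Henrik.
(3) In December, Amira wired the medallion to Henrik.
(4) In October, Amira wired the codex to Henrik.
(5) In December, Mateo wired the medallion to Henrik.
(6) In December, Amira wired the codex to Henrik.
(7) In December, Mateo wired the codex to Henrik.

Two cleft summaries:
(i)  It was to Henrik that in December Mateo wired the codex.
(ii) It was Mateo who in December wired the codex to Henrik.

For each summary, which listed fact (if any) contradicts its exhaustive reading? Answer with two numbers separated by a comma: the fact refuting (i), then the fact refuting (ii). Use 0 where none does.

0, 6

(i): focus "Henrik". No fact shares agent = Mateo, thing = the codex, setting = in December with a different recipient. 0.
(ii): focus "Mateo". Looking for thing = the codex, recipient = Henrik, setting = in December with some other agent — fact (6) has Amira there. Refuted.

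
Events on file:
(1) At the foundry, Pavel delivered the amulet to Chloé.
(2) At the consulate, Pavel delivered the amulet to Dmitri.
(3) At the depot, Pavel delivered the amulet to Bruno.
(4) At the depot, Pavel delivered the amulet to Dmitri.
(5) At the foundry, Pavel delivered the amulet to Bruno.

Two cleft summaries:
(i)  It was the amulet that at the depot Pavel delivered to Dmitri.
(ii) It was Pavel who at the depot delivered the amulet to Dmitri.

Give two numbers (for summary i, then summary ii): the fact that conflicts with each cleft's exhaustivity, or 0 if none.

(i): focus "the amulet". No fact shares same agent, recipient, setting (Pavel / Dmitri / at the depot) with a different thing. 0.
(ii): focus "Pavel". No fact shares same thing, recipient, setting (the amulet / Dmitri / at the depot) with a different agent. 0.

0, 0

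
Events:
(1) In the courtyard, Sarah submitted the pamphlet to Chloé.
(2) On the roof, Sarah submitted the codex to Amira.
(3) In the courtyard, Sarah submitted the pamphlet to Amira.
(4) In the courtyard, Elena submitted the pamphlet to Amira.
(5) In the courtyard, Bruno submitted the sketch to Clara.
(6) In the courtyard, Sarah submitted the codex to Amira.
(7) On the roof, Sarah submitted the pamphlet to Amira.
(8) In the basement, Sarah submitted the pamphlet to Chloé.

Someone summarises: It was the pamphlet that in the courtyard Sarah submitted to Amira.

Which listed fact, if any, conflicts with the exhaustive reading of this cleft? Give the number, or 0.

The cleft puts "the pamphlet" in focus and presupposes the open proposition with Sarah as agent and Amira as recipient and in the courtyard as setting.
Exhaustivity: the pamphlet is the only thing satisfying that background.
Fact (6) shares the background but with thing = the codex; exhaustivity is violated.

6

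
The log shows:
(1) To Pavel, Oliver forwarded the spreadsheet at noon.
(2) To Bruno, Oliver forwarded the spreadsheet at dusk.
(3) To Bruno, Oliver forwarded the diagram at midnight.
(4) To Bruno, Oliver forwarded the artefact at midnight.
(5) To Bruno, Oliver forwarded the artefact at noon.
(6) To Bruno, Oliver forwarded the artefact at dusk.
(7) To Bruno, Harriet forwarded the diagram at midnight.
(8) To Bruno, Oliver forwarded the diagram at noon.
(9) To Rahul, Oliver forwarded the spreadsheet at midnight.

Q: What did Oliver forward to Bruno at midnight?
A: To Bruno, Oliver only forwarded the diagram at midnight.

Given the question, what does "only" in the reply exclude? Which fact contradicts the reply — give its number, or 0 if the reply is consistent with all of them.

4

Answering "What did ...?" puts focus on the thing — here, "the diagram".
So "only" ranges over things; the rest (agent = Oliver, recipient = Bruno, setting = at midnight) is presupposed.
Fact (4) keeps agent = Oliver, recipient = Bruno, setting = at midnight but has thing = the artefact; that refutes the reply.
(Fact (8) would refute a reading with focus on the setting — but that is not what the question asks.)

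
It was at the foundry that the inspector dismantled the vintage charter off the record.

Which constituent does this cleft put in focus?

at the foundry

In an it-cleft "It was X that/who ...", the clefted constituent X is the focus; the that/who-clause expresses the presupposed open proposition.
Here the focus is "at the foundry". The backgrounded (presupposed) material includes "the inspector", "the vintage charter" and "off the record".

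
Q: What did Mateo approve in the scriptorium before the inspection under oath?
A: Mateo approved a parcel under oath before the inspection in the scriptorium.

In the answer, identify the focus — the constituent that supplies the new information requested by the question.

The wh-word "what" asks about the direct object.
In the answer, "Mateo", "before the inspection", "in the scriptorium" and "under oath" are given — repeated from the question.
The constituent filling the direct object gap is "a parcel"; that is the focus and would carry nuclear stress.

a parcel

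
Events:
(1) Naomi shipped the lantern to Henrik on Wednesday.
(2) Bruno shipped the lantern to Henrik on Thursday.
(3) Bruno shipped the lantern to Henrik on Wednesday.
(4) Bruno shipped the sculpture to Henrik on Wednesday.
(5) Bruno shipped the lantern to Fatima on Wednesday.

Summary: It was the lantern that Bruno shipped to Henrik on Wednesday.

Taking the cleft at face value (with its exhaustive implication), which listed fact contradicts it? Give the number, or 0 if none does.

Focus of the cleft: "the lantern" (the thing). Presupposed background: Bruno as agent and Henrik as recipient and on Wednesday as setting.
Exhaustivity: the lantern is the only thing satisfying that background.
Fact (4) shares the background but with thing = the sculpture; exhaustivity is violated.

4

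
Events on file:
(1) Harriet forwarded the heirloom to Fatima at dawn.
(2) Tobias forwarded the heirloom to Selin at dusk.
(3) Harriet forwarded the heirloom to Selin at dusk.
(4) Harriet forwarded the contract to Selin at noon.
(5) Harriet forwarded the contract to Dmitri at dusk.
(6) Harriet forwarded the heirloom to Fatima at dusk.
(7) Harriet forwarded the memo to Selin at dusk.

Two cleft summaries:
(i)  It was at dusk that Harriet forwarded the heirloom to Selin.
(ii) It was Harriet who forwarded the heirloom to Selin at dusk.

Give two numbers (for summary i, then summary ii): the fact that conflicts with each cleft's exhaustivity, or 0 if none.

(i): focus "at dusk". No fact shares same agent, thing, recipient (Harriet / the heirloom / Selin) with a different setting. 0.
(ii): focus "Harriet". Looking for same thing, recipient, setting (the heirloom / Selin / at dusk) with some other agent — fact (2) has Tobias there. Refuted.

0, 2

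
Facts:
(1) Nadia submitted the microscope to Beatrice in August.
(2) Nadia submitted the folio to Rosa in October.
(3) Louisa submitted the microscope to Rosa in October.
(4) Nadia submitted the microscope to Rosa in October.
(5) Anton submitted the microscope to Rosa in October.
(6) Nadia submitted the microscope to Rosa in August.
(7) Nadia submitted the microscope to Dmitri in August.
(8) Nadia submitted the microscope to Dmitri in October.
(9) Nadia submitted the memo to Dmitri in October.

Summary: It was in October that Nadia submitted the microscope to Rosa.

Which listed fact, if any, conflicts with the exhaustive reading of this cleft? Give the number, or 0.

The cleft puts "in October" in focus and presupposes the open proposition with agent = Nadia, thing = the microscope, recipient = Rosa.
Exhaustivity: in October is the only setting satisfying that background.
But fact (6) also has agent = Nadia, thing = the microscope, recipient = Rosa, with setting = in August — so the exhaustive reading fails.

6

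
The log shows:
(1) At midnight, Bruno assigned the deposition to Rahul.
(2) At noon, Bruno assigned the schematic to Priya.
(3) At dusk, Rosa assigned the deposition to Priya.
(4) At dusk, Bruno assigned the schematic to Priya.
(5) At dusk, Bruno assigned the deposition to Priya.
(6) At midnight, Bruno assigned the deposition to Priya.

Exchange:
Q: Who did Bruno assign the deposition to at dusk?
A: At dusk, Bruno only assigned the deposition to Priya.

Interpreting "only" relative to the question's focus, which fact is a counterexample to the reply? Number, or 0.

The question "Who did ... to ...?" targets the recipient, so in the reply the focus falls on "Priya".
So "only" ranges over recipients; the rest (Bruno as agent and the deposition as thing and at dusk as setting) is presupposed.
No listed fact shares that background with another recipient. Nothing contradicts the reply.
(Fact (6) would refute a reading with focus on the setting — but that is not what the question asks.)

0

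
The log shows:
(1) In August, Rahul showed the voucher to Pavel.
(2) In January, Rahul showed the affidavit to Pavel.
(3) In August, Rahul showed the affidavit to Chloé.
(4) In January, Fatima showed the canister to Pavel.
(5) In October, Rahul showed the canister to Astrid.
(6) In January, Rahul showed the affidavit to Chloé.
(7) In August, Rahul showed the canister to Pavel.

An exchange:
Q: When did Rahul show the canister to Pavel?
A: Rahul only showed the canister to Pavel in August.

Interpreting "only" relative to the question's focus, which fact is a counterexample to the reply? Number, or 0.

0

Answering "When did ...?" puts focus on the setting — here, "in August".
"Only" then excludes alternative settings while the background — agent = Rahul, thing = the canister, recipient = Pavel — is held fixed.
No listed fact shares that background with another setting. Nothing contradicts the reply.
(Fact (1) would refute a reading with focus on the thing — but that is not what the question asks.)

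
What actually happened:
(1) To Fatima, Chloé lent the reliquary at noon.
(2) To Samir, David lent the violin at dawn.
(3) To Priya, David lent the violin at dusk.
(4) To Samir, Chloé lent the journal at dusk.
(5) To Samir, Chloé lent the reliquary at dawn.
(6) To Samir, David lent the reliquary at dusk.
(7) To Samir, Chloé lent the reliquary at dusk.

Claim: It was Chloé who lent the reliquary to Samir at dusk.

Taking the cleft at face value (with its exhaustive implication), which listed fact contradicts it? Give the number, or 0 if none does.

6

Focus of the cleft: "Chloé" (the agent). Presupposed background: the reliquary as thing and Samir as recipient and at dusk as setting.
The exhaustive reading says no other agent fits that background.
But fact (6) also has the reliquary as thing and Samir as recipient and at dusk as setting, with agent = David — so the exhaustive reading fails.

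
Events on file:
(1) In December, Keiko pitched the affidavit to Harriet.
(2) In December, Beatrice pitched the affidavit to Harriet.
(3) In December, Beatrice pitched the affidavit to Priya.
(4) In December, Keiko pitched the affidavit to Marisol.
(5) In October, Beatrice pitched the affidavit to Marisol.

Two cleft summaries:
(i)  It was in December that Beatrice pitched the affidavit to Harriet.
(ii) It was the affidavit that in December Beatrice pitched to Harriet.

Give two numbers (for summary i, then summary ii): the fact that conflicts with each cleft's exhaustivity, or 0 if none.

0, 0

(i): focus "in December". No fact shares agent = Beatrice, thing = the affidavit, recipient = Harriet with a different setting. 0.
(ii): focus "the affidavit". No fact shares agent = Beatrice, recipient = Harriet, setting = in December with a different thing. 0.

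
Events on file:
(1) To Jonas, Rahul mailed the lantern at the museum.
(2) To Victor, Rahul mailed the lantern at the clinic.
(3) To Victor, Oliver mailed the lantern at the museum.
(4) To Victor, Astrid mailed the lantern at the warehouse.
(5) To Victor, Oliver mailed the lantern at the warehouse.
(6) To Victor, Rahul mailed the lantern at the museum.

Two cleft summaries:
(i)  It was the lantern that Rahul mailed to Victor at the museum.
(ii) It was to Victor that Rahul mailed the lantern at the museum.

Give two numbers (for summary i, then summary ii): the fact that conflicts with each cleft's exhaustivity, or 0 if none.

0, 1

Summary (i) focuses "the lantern" (the thing); background agent = Rahul, recipient = Victor, setting = at the museum. No fact matches that background with a different thing, so 0.
Summary (ii) focuses "Victor" (the recipient); background agent = Rahul, thing = the lantern, setting = at the museum. Fact (1) matches that background with recipient = Jonas — refutes (ii).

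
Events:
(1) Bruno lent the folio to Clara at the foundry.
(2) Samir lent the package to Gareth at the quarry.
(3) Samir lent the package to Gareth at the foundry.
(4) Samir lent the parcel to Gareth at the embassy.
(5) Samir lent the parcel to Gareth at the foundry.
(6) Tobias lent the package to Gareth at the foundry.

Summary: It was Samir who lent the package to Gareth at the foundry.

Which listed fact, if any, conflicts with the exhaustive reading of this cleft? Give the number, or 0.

6

The cleft puts "Samir" in focus and presupposes the open proposition with the package as thing and Gareth as recipient and at the foundry as setting.
The exhaustive reading says no other agent fits that background.
But fact (6) also has the package as thing and Gareth as recipient and at the foundry as setting, with agent = Tobias — so the exhaustive reading fails.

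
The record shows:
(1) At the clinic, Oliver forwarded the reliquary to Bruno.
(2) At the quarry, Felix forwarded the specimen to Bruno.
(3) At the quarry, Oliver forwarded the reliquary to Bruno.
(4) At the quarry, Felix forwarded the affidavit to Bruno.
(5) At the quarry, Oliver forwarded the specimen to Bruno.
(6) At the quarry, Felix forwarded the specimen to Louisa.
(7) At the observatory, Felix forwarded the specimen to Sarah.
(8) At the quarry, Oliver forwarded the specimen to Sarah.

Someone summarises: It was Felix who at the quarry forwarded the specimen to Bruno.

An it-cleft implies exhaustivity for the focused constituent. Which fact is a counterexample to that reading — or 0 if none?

The cleft puts "Felix" in focus and presupposes the open proposition with thing = the specimen, recipient = Bruno, setting = at the quarry.
Exhaustivity: Felix is the only agent satisfying that background.
Fact (5) shares the background but with agent = Oliver; exhaustivity is violated.

5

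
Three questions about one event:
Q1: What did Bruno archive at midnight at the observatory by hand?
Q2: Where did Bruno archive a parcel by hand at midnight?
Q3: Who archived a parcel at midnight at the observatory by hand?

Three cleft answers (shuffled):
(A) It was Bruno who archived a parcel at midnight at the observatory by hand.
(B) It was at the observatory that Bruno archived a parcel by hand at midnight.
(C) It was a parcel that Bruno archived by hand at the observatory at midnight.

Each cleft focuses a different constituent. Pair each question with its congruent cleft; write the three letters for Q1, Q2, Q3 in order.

CBA

Q1 asks about the direct object; cleft (C) focuses "a parcel", which is the direct object — so Q1 → C.
Q2 asks about the location; cleft (B) focuses "at the observatory", which is the location — so Q2 → B.
Q3 asks about the subject (agent); cleft (A) focuses "Bruno", which is the subject (agent) — so Q3 → A.
Mapping: Q1→C, Q2→B, Q3→A.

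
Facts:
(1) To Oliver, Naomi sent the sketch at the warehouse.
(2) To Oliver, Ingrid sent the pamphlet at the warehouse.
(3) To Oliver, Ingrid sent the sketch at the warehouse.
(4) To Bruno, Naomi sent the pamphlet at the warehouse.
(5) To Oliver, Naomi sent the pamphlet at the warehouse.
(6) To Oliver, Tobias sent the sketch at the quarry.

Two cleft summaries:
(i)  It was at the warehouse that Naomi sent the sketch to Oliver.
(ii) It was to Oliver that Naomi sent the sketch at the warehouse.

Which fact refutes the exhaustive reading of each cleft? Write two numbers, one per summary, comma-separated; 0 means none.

0, 0

(i): focus "at the warehouse". No fact shares agent = Naomi, thing = the sketch, recipient = Oliver with a different setting. 0.
(ii): focus "Oliver". No fact shares agent = Naomi, thing = the sketch, setting = at the warehouse with a different recipient. 0.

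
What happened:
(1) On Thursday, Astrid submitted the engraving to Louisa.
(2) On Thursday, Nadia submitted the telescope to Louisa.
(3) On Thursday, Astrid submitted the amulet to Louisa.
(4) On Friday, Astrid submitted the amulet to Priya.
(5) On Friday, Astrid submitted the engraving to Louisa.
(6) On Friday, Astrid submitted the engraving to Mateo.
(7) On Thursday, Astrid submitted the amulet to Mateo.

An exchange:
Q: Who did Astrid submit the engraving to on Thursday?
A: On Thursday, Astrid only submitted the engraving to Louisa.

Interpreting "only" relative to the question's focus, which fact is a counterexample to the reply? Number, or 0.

Answering "Who did ... to ...?" puts focus on the recipient — here, "Louisa".
"Only" then excludes alternative recipients while the background — agent = Astrid, thing = the engraving, setting = on Thursday — is held fixed.
No listed fact shares that background with another recipient. Nothing contradicts the reply.
(Fact (5) would refute a reading with focus on the setting — but that is not what the question asks.)

0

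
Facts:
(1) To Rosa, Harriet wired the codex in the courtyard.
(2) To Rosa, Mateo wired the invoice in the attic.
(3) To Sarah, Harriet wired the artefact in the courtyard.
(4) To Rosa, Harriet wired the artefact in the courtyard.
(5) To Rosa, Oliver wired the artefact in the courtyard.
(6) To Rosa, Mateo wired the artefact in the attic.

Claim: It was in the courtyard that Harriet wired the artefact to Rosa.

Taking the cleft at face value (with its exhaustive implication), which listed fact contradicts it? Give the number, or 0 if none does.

0

Focus of the cleft: "in the courtyard" (the setting). Presupposed background: agent = Harriet, thing = the artefact, recipient = Rosa.
The exhaustive reading says no other setting fits that background.
Every other fact differs from the presupposition on some backgrounded slot, so none challenges the exhaustivity.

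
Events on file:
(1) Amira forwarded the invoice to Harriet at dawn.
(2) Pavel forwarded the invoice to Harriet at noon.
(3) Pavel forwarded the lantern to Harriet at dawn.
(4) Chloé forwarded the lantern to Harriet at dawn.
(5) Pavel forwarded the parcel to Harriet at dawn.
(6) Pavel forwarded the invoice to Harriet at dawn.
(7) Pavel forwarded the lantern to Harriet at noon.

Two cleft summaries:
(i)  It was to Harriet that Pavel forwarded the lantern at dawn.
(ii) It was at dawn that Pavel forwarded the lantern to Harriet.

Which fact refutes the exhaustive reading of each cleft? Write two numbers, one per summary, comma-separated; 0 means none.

0, 7

(i): focus "Harriet". No fact shares agent = Pavel, thing = the lantern, setting = at dawn with a different recipient. 0.
(ii): focus "at dawn". Looking for agent = Pavel, thing = the lantern, recipient = Harriet with some other setting — fact (7) has at noon there. Refuted.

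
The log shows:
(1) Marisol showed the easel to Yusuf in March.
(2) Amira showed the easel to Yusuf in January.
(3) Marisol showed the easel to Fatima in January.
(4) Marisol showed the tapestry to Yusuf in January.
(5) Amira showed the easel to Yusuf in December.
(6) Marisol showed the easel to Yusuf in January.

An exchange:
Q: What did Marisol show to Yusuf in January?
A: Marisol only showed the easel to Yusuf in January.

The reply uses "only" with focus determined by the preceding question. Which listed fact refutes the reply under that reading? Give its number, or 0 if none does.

4

Answering "What did ...?" puts focus on the thing — here, "the easel".
"Only" then excludes alternative things while the background — Marisol as agent and Yusuf as recipient and in January as setting — is held fixed.
Fact (4) shares the background with a different thing (the tapestry) — counterexample.
(Fact (3) would refute a reading with focus on the recipient — but that is not what the question asks.)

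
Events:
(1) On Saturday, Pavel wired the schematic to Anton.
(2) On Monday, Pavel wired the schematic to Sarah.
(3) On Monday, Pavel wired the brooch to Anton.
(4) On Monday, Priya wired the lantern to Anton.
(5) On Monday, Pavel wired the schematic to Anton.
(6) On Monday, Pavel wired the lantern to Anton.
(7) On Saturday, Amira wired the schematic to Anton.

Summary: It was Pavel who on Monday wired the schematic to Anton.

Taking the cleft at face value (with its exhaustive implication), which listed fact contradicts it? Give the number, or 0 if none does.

0

Focus of the cleft: "Pavel" (the agent). Presupposed background: same thing, recipient, setting (the schematic / Anton / on Monday).
Exhaustivity: Pavel is the only agent satisfying that background.
No listed fact matches the background with a different agent. Exhaustivity holds.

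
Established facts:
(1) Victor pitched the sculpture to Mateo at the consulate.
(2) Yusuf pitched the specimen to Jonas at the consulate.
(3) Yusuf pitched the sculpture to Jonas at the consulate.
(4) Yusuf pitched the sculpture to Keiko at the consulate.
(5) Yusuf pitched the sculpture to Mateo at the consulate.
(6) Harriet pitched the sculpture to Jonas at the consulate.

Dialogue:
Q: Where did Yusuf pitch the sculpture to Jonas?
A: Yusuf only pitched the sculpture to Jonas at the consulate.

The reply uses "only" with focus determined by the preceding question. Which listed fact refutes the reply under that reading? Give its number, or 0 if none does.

Answering "Where did ...?" puts focus on the setting — here, "at the consulate".
"Only" then excludes alternative settings while the background — same agent, thing, recipient (Yusuf / the sculpture / Jonas) — is held fixed.
No fact keeps same agent, thing, recipient (Yusuf / the sculpture / Jonas) while changing the setting; every other fact differs on something backgrounded. The reply stands.
(Fact (2) would refute a reading with focus on the thing — but that is not what the question asks.)

0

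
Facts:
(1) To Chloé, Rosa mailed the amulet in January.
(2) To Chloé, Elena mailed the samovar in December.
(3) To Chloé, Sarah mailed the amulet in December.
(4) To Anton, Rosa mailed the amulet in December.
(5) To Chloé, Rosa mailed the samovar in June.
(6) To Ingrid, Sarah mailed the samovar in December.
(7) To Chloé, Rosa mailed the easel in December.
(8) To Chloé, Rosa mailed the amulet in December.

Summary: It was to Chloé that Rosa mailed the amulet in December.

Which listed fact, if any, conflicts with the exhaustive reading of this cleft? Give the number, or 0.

The cleft puts "Chloé" in focus and presupposes the open proposition with agent = Rosa, thing = the amulet, setting = in December.
Exhaustivity: Chloé is the only recipient satisfying that background.
But fact (4) also has agent = Rosa, thing = the amulet, setting = in December, with recipient = Anton — so the exhaustive reading fails.

4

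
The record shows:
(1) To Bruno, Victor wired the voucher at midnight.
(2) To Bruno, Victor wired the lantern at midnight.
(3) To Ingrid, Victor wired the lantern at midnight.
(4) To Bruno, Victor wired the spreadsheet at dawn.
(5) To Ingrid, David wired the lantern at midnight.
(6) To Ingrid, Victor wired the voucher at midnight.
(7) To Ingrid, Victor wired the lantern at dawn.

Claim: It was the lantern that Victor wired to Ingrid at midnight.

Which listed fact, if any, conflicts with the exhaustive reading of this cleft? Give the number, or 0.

Focus of the cleft: "the lantern" (the thing). Presupposed background: Victor as agent and Ingrid as recipient and at midnight as setting.
Exhaustivity: the lantern is the only thing satisfying that background.
But fact (6) also has Victor as agent and Ingrid as recipient and at midnight as setting, with thing = the voucher — so the exhaustive reading fails.

6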